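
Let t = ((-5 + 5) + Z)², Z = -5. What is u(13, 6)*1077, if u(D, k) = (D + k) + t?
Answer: 47388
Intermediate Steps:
t = 25 (t = ((-5 + 5) - 5)² = (0 - 5)² = (-5)² = 25)
u(D, k) = 25 + D + k (u(D, k) = (D + k) + 25 = 25 + D + k)
u(13, 6)*1077 = (25 + 13 + 6)*1077 = 44*1077 = 47388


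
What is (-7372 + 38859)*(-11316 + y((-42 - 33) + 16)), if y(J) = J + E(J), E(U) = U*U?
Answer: -248558378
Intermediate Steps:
E(U) = U²
y(J) = J + J²
(-7372 + 38859)*(-11316 + y((-42 - 33) + 16)) = (-7372 + 38859)*(-11316 + ((-42 - 33) + 16)*(1 + ((-42 - 33) + 16))) = 31487*(-11316 + (-75 + 16)*(1 + (-75 + 16))) = 31487*(-11316 - 59*(1 - 59)) = 31487*(-11316 - 59*(-58)) = 31487*(-11316 + 3422) = 31487*(-7894) = -248558378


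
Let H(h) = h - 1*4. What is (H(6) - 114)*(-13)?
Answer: 1456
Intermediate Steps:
H(h) = -4 + h (H(h) = h - 4 = -4 + h)
(H(6) - 114)*(-13) = ((-4 + 6) - 114)*(-13) = (2 - 114)*(-13) = -112*(-13) = 1456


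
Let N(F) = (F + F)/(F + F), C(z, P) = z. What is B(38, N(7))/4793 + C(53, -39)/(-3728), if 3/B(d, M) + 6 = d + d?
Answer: -8885423/625390640 ≈ -0.014208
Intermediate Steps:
N(F) = 1 (N(F) = (2*F)/((2*F)) = (2*F)*(1/(2*F)) = 1)
B(d, M) = 3/(-6 + 2*d) (B(d, M) = 3/(-6 + (d + d)) = 3/(-6 + 2*d))
B(38, N(7))/4793 + C(53, -39)/(-3728) = (3/(2*(-3 + 38)))/4793 + 53/(-3728) = ((3/2)/35)*(1/4793) + 53*(-1/3728) = ((3/2)*(1/35))*(1/4793) - 53/3728 = (3/70)*(1/4793) - 53/3728 = 3/335510 - 53/3728 = -8885423/625390640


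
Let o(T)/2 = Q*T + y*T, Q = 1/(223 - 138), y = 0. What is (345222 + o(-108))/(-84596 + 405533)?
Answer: 9781218/9093215 ≈ 1.0757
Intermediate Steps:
Q = 1/85 ≈ 0.011765
o(T) = 2*T/85 (o(T) = 2*(T/85 + 0*T) = 2*(T/85 + 0) = 2*(T/85) = 2*T/85)
(345222 + o(-108))/(-84596 + 405533) = (345222 + (2/85)*(-108))/(-84596 + 405533) = (345222 - 216/85)/320937 = (29343654/85)*(1/320937) = 9781218/9093215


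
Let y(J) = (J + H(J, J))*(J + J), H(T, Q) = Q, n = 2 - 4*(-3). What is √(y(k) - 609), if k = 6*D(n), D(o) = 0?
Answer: I*√609 ≈ 24.678*I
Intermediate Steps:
n = 14 (n = 2 + 12 = 14)
k = 0 (k = 6*0 = 0)
y(J) = 4*J² (y(J) = (J + J)*(J + J) = (2*J)*(2*J) = 4*J²)
√(y(k) - 609) = √(4*0² - 609) = √(4*0 - 609) = √(0 - 609) = √(-609) = I*√609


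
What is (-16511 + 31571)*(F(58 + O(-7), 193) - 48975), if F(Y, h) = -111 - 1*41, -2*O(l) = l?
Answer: -739852620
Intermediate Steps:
O(l) = -l/2
F(Y, h) = -152 (F(Y, h) = -111 - 41 = -152)
(-16511 + 31571)*(F(58 + O(-7), 193) - 48975) = (-16511 + 31571)*(-152 - 48975) = 15060*(-49127) = -739852620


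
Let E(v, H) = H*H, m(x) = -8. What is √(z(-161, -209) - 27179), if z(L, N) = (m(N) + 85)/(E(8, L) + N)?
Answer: I*√1123013978197/6428 ≈ 164.86*I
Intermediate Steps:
E(v, H) = H²
z(L, N) = 77/(N + L²) (z(L, N) = (-8 + 85)/(L² + N) = 77/(N + L²))
√(z(-161, -209) - 27179) = √(77/(-209 + (-161)²) - 27179) = √(77/(-209 + 25921) - 27179) = √(77/25712 - 27179) = √(-698826371/25712) = I*√1123013978197/6428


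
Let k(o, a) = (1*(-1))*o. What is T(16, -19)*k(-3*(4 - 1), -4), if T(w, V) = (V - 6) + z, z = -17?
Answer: -378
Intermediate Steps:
k(o, a) = -o
T(w, V) = -23 + V (T(w, V) = (V - 6) - 17 = (-6 + V) - 17 = -23 + V)
T(16, -19)*k(-3*(4 - 1), -4) = (-23 - 19)*(-(-3)*(4 - 1)) = -(-42)*(-3*3) = -(-42)*(-9) = -42*9 = -378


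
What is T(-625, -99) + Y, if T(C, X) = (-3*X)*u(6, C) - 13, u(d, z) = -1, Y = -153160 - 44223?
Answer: -197693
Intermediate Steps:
Y = -197383
T(C, X) = -13 + 3*X (T(C, X) = -3*X*(-1) - 13 = 3*X - 13 = -13 + 3*X)
T(-625, -99) + Y = (-13 + 3*(-99)) - 197383 = (-13 - 297) - 197383 = -310 - 197383 = -197693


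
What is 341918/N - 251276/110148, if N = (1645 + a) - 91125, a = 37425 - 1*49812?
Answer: -687590393/121961373 ≈ -5.6378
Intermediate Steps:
a = -12387 (a = 37425 - 49812 = -12387)
N = -101867 (N = (1645 - 12387) - 91125 = -10742 - 91125 = -101867)
341918/N - 251276/110148 = 341918/(-101867) - 251276/110148 = 341918*(-1/101867) - 251276*1/110148 = -14866/4429 - 62819/27537 = -687590393/121961373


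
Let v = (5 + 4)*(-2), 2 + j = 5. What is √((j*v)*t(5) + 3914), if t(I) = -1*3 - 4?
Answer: 2*√1073 ≈ 65.513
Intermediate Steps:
j = 3 (j = -2 + 5 = 3)
t(I) = -7 (t(I) = -3 - 4 = -7)
v = -18 (v = 9*(-2) = -18)
√((j*v)*t(5) + 3914) = √((3*(-18))*(-7) + 3914) = √(-54*(-7) + 3914) = √(378 + 3914) = √4292 = 2*√1073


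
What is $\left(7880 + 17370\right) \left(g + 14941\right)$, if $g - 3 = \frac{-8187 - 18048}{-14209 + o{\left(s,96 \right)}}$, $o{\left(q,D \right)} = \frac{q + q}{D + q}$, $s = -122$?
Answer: $\frac{13932590111750}{36919} \approx 3.7738 \cdot 10^{8}$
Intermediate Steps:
$o{\left(q,D \right)} = \frac{2 q}{D + q}$
$g = \frac{178968}{36919}$ ($g = 3 + \frac{-8187 - 18048}{-14209 + 2 \left(-122\right) \frac{1}{96 - 122}} = 3 - \frac{26235}{-14209 + 2 \left(-122\right) \frac{1}{-26}} = 3 - \frac{26235}{-14209 + 2 \left(-122\right) \left(- \frac{1}{26}\right)} = 3 - \frac{26235}{-14209 + \frac{122}{13}} = 3 - \frac{26235}{- \frac{184595}{13}} = 3 - - \frac{68211}{36919} = 3 + \frac{68211}{36919} = \frac{178968}{36919} \approx 4.8476$)
$\left(7880 + 17370\right) \left(g + 14941\right) = \left(7880 + 17370\right) \left(\frac{178968}{36919} + 14941\right) = 25250 \cdot \frac{551785747}{36919} = \frac{13932590111750}{36919}$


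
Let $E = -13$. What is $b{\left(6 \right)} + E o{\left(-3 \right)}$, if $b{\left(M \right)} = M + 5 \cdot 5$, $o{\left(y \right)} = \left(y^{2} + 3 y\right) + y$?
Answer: $70$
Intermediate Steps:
$o{\left(y \right)} = y^{2} + 4 y$
$b{\left(M \right)} = 25 + M$ ($b{\left(M \right)} = M + 25 = 25 + M$)
$b{\left(6 \right)} + E o{\left(-3 \right)} = \left(25 + 6\right) - 13 \left(- 3 \left(4 - 3\right)\right) = 31 - 13 \left(\left(-3\right) 1\right) = 31 - -39 = 31 + 39 = 70$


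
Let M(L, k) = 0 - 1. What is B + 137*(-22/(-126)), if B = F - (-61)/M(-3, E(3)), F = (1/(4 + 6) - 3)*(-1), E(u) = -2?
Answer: -21533/630 ≈ -34.179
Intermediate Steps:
M(L, k) = -1
F = 29/10 (F = (1/10 - 3)*(-1) = (⅒ - 3)*(-1) = -29/10*(-1) = 29/10 ≈ 2.9000)
B = -581/10 (B = 29/10 - (-61)/(-1) = 29/10 - (-61)*(-1) = 29/10 - 1*61 = 29/10 - 61 = -581/10 ≈ -58.100)
B + 137*(-22/(-126)) = -581/10 + 137*(-22/(-126)) = -581/10 + 137*(-22*(-1/126)) = -581/10 + 137*(11/63) = -581/10 + 1507/63 = -21533/630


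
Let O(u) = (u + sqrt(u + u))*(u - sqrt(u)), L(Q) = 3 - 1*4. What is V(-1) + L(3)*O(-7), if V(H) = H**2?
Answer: -48 - 7*sqrt(2) - 7*I*sqrt(7) + 7*I*sqrt(14) ≈ -57.899 + 7.6713*I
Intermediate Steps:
L(Q) = -1 (L(Q) = 3 - 4 = -1)
O(u) = (u - sqrt(u))*(u + sqrt(2)*sqrt(u)) (O(u) = (u + sqrt(2*u))*(u - sqrt(u)) = (u + sqrt(2)*sqrt(u))*(u - sqrt(u)) = (u - sqrt(u))*(u + sqrt(2)*sqrt(u)))
V(-1) + L(3)*O(-7) = (-1)**2 - ((-7)**2 - (-7)**(3/2) + sqrt(2)*(-7)**(3/2) - 1*(-7)*sqrt(2)) = 1 - (49 - (-7)*I*sqrt(7) + sqrt(2)*(-7*I*sqrt(7)) + 7*sqrt(2)) = 1 - (49 + 7*I*sqrt(7) - 7*I*sqrt(14) + 7*sqrt(2)) = 1 - (49 + 7*sqrt(2) - 7*I*sqrt(14) + 7*I*sqrt(7)) = 1 + (-49 - 7*sqrt(2) - 7*I*sqrt(7) + 7*I*sqrt(14)) = -48 - 7*sqrt(2) - 7*I*sqrt(7) + 7*I*sqrt(14)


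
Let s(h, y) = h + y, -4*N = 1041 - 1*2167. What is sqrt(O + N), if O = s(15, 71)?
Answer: 7*sqrt(30)/2 ≈ 19.170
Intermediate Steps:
N = 563/2 (N = -(1041 - 1*2167)/4 = -(1041 - 2167)/4 = -1/4*(-1126) = 563/2 ≈ 281.50)
O = 86 (O = 15 + 71 = 86)
sqrt(O + N) = sqrt(86 + 563/2) = sqrt(735/2) = 7*sqrt(30)/2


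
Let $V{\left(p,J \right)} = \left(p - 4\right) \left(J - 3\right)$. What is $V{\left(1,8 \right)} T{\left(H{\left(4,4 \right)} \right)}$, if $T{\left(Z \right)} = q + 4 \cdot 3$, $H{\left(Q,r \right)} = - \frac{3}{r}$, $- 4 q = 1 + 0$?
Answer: $- \frac{705}{4} \approx -176.25$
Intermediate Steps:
$q = - \frac{1}{4}$ ($q = - \frac{1 + 0}{4} = \left(- \frac{1}{4}\right) 1 = - \frac{1}{4} \approx -0.25$)
$V{\left(p,J \right)} = \left(-4 + p\right) \left(-3 + J\right)$
$T{\left(Z \right)} = \frac{47}{4}$ ($T{\left(Z \right)} = - \frac{1}{4} + 4 \cdot 3 = - \frac{1}{4} + 12 = \frac{47}{4}$)
$V{\left(1,8 \right)} T{\left(H{\left(4,4 \right)} \right)} = \left(12 - 32 - 3 + 8 \cdot 1\right) \frac{47}{4} = \left(12 - 32 - 3 + 8\right) \frac{47}{4} = \left(-15\right) \frac{47}{4} = - \frac{705}{4}$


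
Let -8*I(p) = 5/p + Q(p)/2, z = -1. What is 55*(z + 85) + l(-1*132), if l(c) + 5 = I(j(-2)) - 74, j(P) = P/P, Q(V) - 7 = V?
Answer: 36319/8 ≈ 4539.9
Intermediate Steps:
Q(V) = 7 + V
j(P) = 1
I(p) = -7/16 - 5/(8*p) - p/16 (I(p) = -(5/p + (7 + p)/2)/8 = -(5/p + (7 + p)*(1/2))/8 = -(5/p + (7/2 + p/2))/8 = -(7/2 + p/2 + 5/p)/8 = -7/16 - 5/(8*p) - p/16)
l(c) = -641/8 (l(c) = -5 + ((1/16)*(-10 - 1*1*(7 + 1))/1 - 74) = -5 + ((1/16)*1*(-10 - 1*1*8) - 74) = -5 + ((1/16)*1*(-10 - 8) - 74) = -5 + ((1/16)*1*(-18) - 74) = -5 + (-9/8 - 74) = -5 - 601/8 = -641/8)
55*(z + 85) + l(-1*132) = 55*(-1 + 85) - 641/8 = 55*84 - 641/8 = 4620 - 641/8 = 36319/8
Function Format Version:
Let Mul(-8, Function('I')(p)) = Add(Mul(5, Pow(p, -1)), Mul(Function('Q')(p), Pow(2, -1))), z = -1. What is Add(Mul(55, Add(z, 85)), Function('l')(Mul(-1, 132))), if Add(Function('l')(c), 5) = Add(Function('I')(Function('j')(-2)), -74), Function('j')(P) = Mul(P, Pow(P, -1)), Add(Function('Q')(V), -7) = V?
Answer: Rational(36319, 8) ≈ 4539.9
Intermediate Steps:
Function('Q')(V) = Add(7, V)
Function('j')(P) = 1
Function('I')(p) = Add(Rational(-7, 16), Mul(Rational(-5, 8), Pow(p, -1)), Mul(Rational(-1, 16), p)) (Function('I')(p) = Mul(Rational(-1, 8), Add(Mul(5, Pow(p, -1)), Mul(Add(7, p), Pow(2, -1)))) = Mul(Rational(-1, 8), Add(Mul(5, Pow(p, -1)), Mul(Add(7, p), Rational(1, 2)))) = Mul(Rational(-1, 8), Add(Mul(5, Pow(p, -1)), Add(Rational(7, 2), Mul(Rational(1, 2), p)))) = Mul(Rational(-1, 8), Add(Rational(7, 2), Mul(Rational(1, 2), p), Mul(5, Pow(p, -1)))) = Add(Rational(-7, 16), Mul(Rational(-5, 8), Pow(p, -1)), Mul(Rational(-1, 16), p)))
Function('l')(c) = Rational(-641, 8) (Function('l')(c) = Add(-5, Add(Mul(Rational(1, 16), Pow(1, -1), Add(-10, Mul(-1, 1, Add(7, 1)))), -74)) = Add(-5, Add(Mul(Rational(1, 16), 1, Add(-10, Mul(-1, 1, 8))), -74)) = Add(-5, Add(Mul(Rational(1, 16), 1, Add(-10, -8)), -74)) = Add(-5, Add(Mul(Rational(1, 16), 1, -18), -74)) = Add(-5, Add(Rational(-9, 8), -74)) = Add(-5, Rational(-601, 8)) = Rational(-641, 8))
Add(Mul(55, Add(z, 85)), Function('l')(Mul(-1, 132))) = Add(Mul(55, Add(-1, 85)), Rational(-641, 8)) = Add(Mul(55, 84), Rational(-641, 8)) = Add(4620, Rational(-641, 8)) = Rational(36319, 8)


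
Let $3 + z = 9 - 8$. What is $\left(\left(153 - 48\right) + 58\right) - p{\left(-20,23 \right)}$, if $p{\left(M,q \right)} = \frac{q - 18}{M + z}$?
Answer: $\frac{3591}{22} \approx 163.23$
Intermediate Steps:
$z = -2$ ($z = -3 + \left(9 - 8\right) = -3 + 1 = -2$)
$p{\left(M,q \right)} = \frac{-18 + q}{-2 + M}$ ($p{\left(M,q \right)} = \frac{q - 18}{M - 2} = \frac{-18 + q}{-2 + M}$)
$\left(\left(153 - 48\right) + 58\right) - p{\left(-20,23 \right)} = \left(\left(153 - 48\right) + 58\right) - \frac{-18 + 23}{-2 - 20} = \left(105 + 58\right) - \frac{1}{-22} \cdot 5 = 163 - \left(- \frac{1}{22}\right) 5 = 163 - - \frac{5}{22} = 163 + \frac{5}{22} = \frac{3591}{22}$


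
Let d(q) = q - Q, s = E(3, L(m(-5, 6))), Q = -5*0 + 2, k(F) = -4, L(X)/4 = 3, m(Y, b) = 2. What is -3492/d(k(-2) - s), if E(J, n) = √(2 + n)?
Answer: 10476/11 - 1746*√14/11 ≈ 358.46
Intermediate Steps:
L(X) = 12 (L(X) = 4*3 = 12)
Q = 2 (Q = 0 + 2 = 2)
s = √14 (s = √(2 + 12) = √14 ≈ 3.7417)
d(q) = -2 + q (d(q) = q - 1*2 = q - 2 = -2 + q)
-3492/d(k(-2) - s) = -3492/(-2 + (-4 - √14)) = -3492/(-6 - √14)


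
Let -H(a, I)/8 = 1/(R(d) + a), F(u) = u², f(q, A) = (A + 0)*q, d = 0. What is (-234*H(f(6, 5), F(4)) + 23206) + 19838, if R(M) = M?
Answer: 215532/5 ≈ 43106.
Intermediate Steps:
f(q, A) = A*q
H(a, I) = -8/a (H(a, I) = -8/(0 + a) = -8/a)
(-234*H(f(6, 5), F(4)) + 23206) + 19838 = (-(-1872)/(5*6) + 23206) + 19838 = (-(-1872)/30 + 23206) + 19838 = (-234*(-4/15) + 23206) + 19838 = (312/5 + 23206) + 19838 = 116342/5 + 19838 = 215532/5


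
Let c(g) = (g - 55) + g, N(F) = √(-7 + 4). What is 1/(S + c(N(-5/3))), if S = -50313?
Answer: -12592/634233859 - I*√3/1268467718 ≈ -1.9854e-5 - 1.3655e-9*I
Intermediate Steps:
N(F) = I*√3 (N(F) = √(-3) = I*√3)
c(g) = -55 + 2*g (c(g) = (-55 + g) + g = -55 + 2*g)
1/(S + c(N(-5/3))) = 1/(-50313 + (-55 + 2*(I*√3))) = 1/(-50313 + (-55 + 2*I*√3)) = 1/(-50368 + 2*I*√3)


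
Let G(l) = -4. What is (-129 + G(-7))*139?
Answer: -18487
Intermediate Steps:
(-129 + G(-7))*139 = (-129 - 4)*139 = -133*139 = -18487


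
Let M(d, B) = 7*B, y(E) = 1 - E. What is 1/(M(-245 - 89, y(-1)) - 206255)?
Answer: -1/206241 ≈ -4.8487e-6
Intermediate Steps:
1/(M(-245 - 89, y(-1)) - 206255) = 1/(7*(1 - 1*(-1)) - 206255) = 1/(7*(1 + 1) - 206255) = 1/(7*2 - 206255) = 1/(14 - 206255) = 1/(-206241) = -1/206241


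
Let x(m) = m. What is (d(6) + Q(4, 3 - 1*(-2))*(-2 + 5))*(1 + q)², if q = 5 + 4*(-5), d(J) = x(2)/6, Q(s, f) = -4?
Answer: -6860/3 ≈ -2286.7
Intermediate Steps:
d(J) = ⅓ (d(J) = 2/6 = 2*(⅙) = ⅓)
q = -15 (q = 5 - 20 = -15)
(d(6) + Q(4, 3 - 1*(-2))*(-2 + 5))*(1 + q)² = (⅓ - 4*(-2 + 5))*(1 - 15)² = (⅓ - 4*3)*(-14)² = (⅓ - 12)*196 = -35/3*196 = -6860/3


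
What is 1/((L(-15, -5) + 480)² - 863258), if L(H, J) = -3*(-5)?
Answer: -1/618233 ≈ -1.6175e-6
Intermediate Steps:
L(H, J) = 15
1/((L(-15, -5) + 480)² - 863258) = 1/((15 + 480)² - 863258) = 1/(495² - 863258) = 1/(245025 - 863258) = 1/(-618233) = -1/618233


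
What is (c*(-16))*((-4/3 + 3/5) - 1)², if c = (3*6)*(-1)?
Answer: 21632/25 ≈ 865.28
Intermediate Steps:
c = -18 (c = 18*(-1) = -18)
(c*(-16))*((-4/3 + 3/5) - 1)² = (-18*(-16))*((-4/3 + 3/5) - 1)² = 288*((-4*⅓ + 3*(⅕)) - 1)² = 288*((-4/3 + ⅗) - 1)² = 288*(-11/15 - 1)² = 288*(-26/15)² = 288*(676/225) = 21632/25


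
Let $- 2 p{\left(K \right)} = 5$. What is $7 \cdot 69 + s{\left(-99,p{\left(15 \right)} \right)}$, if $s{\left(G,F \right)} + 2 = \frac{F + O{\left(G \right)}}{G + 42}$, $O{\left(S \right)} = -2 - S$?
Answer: $\frac{18215}{38} \approx 479.34$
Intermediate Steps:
$p{\left(K \right)} = - \frac{5}{2}$ ($p{\left(K \right)} = \left(- \frac{1}{2}\right) 5 = - \frac{5}{2}$)
$s{\left(G,F \right)} = -2 + \frac{-2 + F - G}{42 + G}$ ($s{\left(G,F \right)} = -2 + \frac{F - \left(2 + G\right)}{G + 42} = -2 + \frac{-2 + F - G}{42 + G}$)
$7 \cdot 69 + s{\left(-99,p{\left(15 \right)} \right)} = 7 \cdot 69 + \frac{-86 - \frac{5}{2} - -297}{42 - 99} = 483 + \frac{-86 - \frac{5}{2} + 297}{-57} = 483 - \frac{139}{38} = \frac{18215}{38}$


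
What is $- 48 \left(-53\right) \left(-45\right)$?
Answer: $-114480$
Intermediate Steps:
$- 48 \left(-53\right) \left(-45\right) = - \left(-2544\right) \left(-45\right) = \left(-1\right) 114480 = -114480$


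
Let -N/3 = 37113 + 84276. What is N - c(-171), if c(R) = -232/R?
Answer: -62272789/171 ≈ -3.6417e+5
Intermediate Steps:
N = -364167 (N = -3*(37113 + 84276) = -3*121389 = -364167)
N - c(-171) = -364167 - (-232)/(-171) = -364167 - (-232)*(-1)/171 = -364167 - 1*232/171 = -364167 - 232/171 = -62272789/171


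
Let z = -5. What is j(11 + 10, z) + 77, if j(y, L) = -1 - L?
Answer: 81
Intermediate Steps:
j(11 + 10, z) + 77 = (-1 - 1*(-5)) + 77 = (-1 + 5) + 77 = 4 + 77 = 81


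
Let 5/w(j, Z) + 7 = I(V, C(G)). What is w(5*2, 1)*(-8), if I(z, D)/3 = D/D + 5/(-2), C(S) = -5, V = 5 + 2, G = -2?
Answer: 80/23 ≈ 3.4783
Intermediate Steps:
V = 7
I(z, D) = -9/2 (I(z, D) = 3*(D/D + 5/(-2)) = 3*(1 + 5*(-1/2)) = 3*(1 - 5/2) = 3*(-3/2) = -9/2)
w(j, Z) = -10/23 (w(j, Z) = 5/(-7 - 9/2) = 5/(-23/2) = 5*(-2/23) = -10/23)
w(5*2, 1)*(-8) = -10/23*(-8) = 80/23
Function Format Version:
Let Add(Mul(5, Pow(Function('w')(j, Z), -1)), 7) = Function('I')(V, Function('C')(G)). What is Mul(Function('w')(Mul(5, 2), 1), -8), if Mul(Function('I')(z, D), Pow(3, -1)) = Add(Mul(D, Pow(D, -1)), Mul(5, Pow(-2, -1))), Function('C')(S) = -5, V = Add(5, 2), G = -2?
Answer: Rational(80, 23) ≈ 3.4783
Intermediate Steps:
V = 7
Function('I')(z, D) = Rational(-9, 2) (Function('I')(z, D) = Mul(3, Add(Mul(D, Pow(D, -1)), Mul(5, Pow(-2, -1)))) = Mul(3, Add(1, Mul(5, Rational(-1, 2)))) = Mul(3, Add(1, Rational(-5, 2))) = Mul(3, Rational(-3, 2)) = Rational(-9, 2))
Function('w')(j, Z) = Rational(-10, 23) (Function('w')(j, Z) = Mul(5, Pow(Add(-7, Rational(-9, 2)), -1)) = Mul(5, Pow(Rational(-23, 2), -1)) = Mul(5, Rational(-2, 23)) = Rational(-10, 23))
Mul(Function('w')(Mul(5, 2), 1), -8) = Mul(Rational(-10, 23), -8) = Rational(80, 23)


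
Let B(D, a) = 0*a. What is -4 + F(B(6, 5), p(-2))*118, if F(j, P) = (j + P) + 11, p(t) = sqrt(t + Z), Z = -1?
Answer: 1294 + 118*I*sqrt(3) ≈ 1294.0 + 204.38*I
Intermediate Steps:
p(t) = sqrt(-1 + t) (p(t) = sqrt(t - 1) = sqrt(-1 + t))
B(D, a) = 0
F(j, P) = 11 + P + j (F(j, P) = (P + j) + 11 = 11 + P + j)
-4 + F(B(6, 5), p(-2))*118 = -4 + (11 + sqrt(-1 - 2) + 0)*118 = -4 + (11 + sqrt(-3) + 0)*118 = -4 + (11 + I*sqrt(3) + 0)*118 = -4 + (11 + I*sqrt(3))*118 = -4 + (1298 + 118*I*sqrt(3)) = 1294 + 118*I*sqrt(3)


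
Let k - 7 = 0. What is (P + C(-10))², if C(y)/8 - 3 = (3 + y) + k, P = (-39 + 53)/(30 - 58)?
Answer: 2209/4 ≈ 552.25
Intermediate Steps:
k = 7 (k = 7 + 0 = 7)
P = -½ (P = 14/(-28) = 14*(-1/28) = -½ ≈ -0.50000)
C(y) = 104 + 8*y (C(y) = 24 + 8*((3 + y) + 7) = 24 + 8*(10 + y) = 24 + (80 + 8*y) = 104 + 8*y)
(P + C(-10))² = (-½ + (104 + 8*(-10)))² = (-½ + (104 - 80))² = (-½ + 24)² = (47/2)² = 2209/4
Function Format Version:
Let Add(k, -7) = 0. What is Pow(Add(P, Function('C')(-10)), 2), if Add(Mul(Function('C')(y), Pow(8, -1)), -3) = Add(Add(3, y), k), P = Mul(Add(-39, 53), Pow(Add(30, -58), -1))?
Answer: Rational(2209, 4) ≈ 552.25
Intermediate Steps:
k = 7 (k = Add(7, 0) = 7)
P = Rational(-1, 2) (P = Mul(14, Pow(-28, -1)) = Mul(14, Rational(-1, 28)) = Rational(-1, 2) ≈ -0.50000)
Function('C')(y) = Add(104, Mul(8, y)) (Function('C')(y) = Add(24, Mul(8, Add(Add(3, y), 7))) = Add(24, Mul(8, Add(10, y))) = Add(24, Add(80, Mul(8, y))) = Add(104, Mul(8, y)))
Pow(Add(P, Function('C')(-10)), 2) = Pow(Add(Rational(-1, 2), Add(104, Mul(8, -10))), 2) = Pow(Add(Rational(-1, 2), Add(104, -80)), 2) = Pow(Add(Rational(-1, 2), 24), 2) = Pow(Rational(47, 2), 2) = Rational(2209, 4)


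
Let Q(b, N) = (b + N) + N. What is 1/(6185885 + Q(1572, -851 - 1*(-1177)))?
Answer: 1/6188109 ≈ 1.6160e-7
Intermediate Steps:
Q(b, N) = b + 2*N (Q(b, N) = (N + b) + N = b + 2*N)
1/(6185885 + Q(1572, -851 - 1*(-1177))) = 1/(6185885 + (1572 + 2*(-851 - 1*(-1177)))) = 1/(6185885 + (1572 + 2*(-851 + 1177))) = 1/(6185885 + (1572 + 2*326)) = 1/(6185885 + (1572 + 652)) = 1/(6185885 + 2224) = 1/6188109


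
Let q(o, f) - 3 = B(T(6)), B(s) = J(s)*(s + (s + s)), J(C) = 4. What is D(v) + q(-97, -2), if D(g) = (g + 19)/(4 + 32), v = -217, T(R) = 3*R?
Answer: 427/2 ≈ 213.50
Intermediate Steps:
B(s) = 12*s (B(s) = 4*(s + (s + s)) = 4*(s + 2*s) = 4*(3*s) = 12*s)
D(g) = 19/36 + g/36 (D(g) = (19 + g)/36 = (19 + g)*(1/36) = 19/36 + g/36)
q(o, f) = 219 (q(o, f) = 3 + 12*(3*6) = 3 + 12*18 = 3 + 216 = 219)
D(v) + q(-97, -2) = (19/36 + (1/36)*(-217)) + 219 = (19/36 - 217/36) + 219 = -11/2 + 219 = 427/2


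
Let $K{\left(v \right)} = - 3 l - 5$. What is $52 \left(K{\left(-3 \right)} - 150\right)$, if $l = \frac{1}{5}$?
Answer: $- \frac{40456}{5} \approx -8091.2$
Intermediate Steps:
$l = \frac{1}{5} \approx 0.2$
$K{\left(v \right)} = - \frac{28}{5}$ ($K{\left(v \right)} = \left(-3\right) \frac{1}{5} - 5 = - \frac{3}{5} - 5 = - \frac{28}{5}$)
$52 \left(K{\left(-3 \right)} - 150\right) = 52 \left(- \frac{28}{5} - 150\right) = 52 \left(- \frac{778}{5}\right) = - \frac{40456}{5}$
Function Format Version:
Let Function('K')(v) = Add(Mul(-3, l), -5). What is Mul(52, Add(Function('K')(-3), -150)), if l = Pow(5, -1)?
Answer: Rational(-40456, 5) ≈ -8091.2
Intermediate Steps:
l = Rational(1, 5) ≈ 0.20000
Function('K')(v) = Rational(-28, 5) (Function('K')(v) = Add(Mul(-3, Rational(1, 5)), -5) = Add(Rational(-3, 5), -5) = Rational(-28, 5))
Mul(52, Add(Function('K')(-3), -150)) = Mul(52, Add(Rational(-28, 5), -150)) = Mul(52, Rational(-778, 5)) = Rational(-40456, 5)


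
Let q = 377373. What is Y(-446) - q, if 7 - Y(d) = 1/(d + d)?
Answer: -336610471/892 ≈ -3.7737e+5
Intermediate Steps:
Y(d) = 7 - 1/(2*d) (Y(d) = 7 - 1/(d + d) = 7 - 1/(2*d))
Y(-446) - q = (7 - 1/2/(-446)) - 1*377373 = (7 - 1/2*(-1/446)) - 377373 = (7 + 1/892) - 377373 = 6245/892 - 377373 = -336610471/892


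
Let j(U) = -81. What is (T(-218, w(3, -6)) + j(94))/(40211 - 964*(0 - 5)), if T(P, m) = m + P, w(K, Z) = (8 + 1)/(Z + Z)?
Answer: -1199/180124 ≈ -0.0066565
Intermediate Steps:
w(K, Z) = 9/(2*Z) (w(K, Z) = 9/((2*Z)) = 9*(1/(2*Z)) = 9/(2*Z))
T(P, m) = P + m
(T(-218, w(3, -6)) + j(94))/(40211 - 964*(0 - 5)) = ((-218 + (9/2)/(-6)) - 81)/(40211 - 964*(0 - 5)) = ((-218 + (9/2)*(-1/6)) - 81)/(40211 - 964*(-5)) = ((-218 - 3/4) - 81)/(40211 - 241*(-20)) = (-875/4 - 81)/(40211 + 4820) = -1199/4/45031 = -1199/4*1/45031 = -1199/180124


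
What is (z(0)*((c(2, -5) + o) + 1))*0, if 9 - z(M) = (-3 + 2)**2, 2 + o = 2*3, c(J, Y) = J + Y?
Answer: 0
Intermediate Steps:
o = 4 (o = -2 + 2*3 = -2 + 6 = 4)
z(M) = 8 (z(M) = 9 - (-3 + 2)**2 = 9 - 1*(-1)**2 = 9 - 1*1 = 9 - 1 = 8)
(z(0)*((c(2, -5) + o) + 1))*0 = (8*(((2 - 5) + 4) + 1))*0 = (8*((-3 + 4) + 1))*0 = (8*(1 + 1))*0 = (8*2)*0 = 16*0 = 0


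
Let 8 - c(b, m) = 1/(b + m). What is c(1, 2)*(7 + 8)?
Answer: 115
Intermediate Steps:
c(b, m) = 8 - 1/(b + m)
c(1, 2)*(7 + 8) = ((-1 + 8*1 + 8*2)/(1 + 2))*(7 + 8) = ((-1 + 8 + 16)/3)*15 = ((1/3)*23)*15 = (23/3)*15 = 115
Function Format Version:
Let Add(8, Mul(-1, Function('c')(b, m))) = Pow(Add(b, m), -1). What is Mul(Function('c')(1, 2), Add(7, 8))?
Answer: 115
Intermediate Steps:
Function('c')(b, m) = Add(8, Mul(-1, Pow(Add(b, m), -1)))
Mul(Function('c')(1, 2), Add(7, 8)) = Mul(Mul(Pow(Add(1, 2), -1), Add(-1, Mul(8, 1), Mul(8, 2))), Add(7, 8)) = Mul(Mul(Pow(3, -1), Add(-1, 8, 16)), 15) = Mul(Mul(Rational(1, 3), 23), 15) = Mul(Rational(23, 3), 15) = 115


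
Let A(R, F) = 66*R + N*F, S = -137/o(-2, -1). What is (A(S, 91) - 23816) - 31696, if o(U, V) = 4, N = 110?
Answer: -95525/2 ≈ -47763.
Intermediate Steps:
S = -137/4 ≈ -34.250
A(R, F) = 66*R + 110*F
(A(S, 91) - 23816) - 31696 = ((66*(-137/4) + 110*91) - 23816) - 31696 = ((-4521/2 + 10010) - 23816) - 31696 = (15499/2 - 23816) - 31696 = -32133/2 - 31696 = -95525/2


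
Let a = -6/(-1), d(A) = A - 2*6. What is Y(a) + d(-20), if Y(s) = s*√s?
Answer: -32 + 6*√6 ≈ -17.303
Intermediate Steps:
d(A) = -12 + A (d(A) = A - 12 = -12 + A)
a = 6 (a = -6*(-1) = 6)
Y(s) = s^(3/2)
Y(a) + d(-20) = 6^(3/2) + (-12 - 20) = 6*√6 - 32 = -32 + 6*√6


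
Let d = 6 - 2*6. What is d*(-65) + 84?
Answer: 474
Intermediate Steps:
d = -6 (d = 6 - 12 = -6)
d*(-65) + 84 = -6*(-65) + 84 = 390 + 84 = 474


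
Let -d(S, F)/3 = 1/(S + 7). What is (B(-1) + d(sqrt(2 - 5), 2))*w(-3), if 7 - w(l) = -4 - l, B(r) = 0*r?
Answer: -42/13 + 6*I*sqrt(3)/13 ≈ -3.2308 + 0.79941*I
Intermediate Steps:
B(r) = 0
w(l) = 11 + l (w(l) = 7 - (-4 - l) = 7 + (4 + l) = 11 + l)
d(S, F) = -3/(7 + S) (d(S, F) = -3/(S + 7) = -3/(7 + S))
(B(-1) + d(sqrt(2 - 5), 2))*w(-3) = (0 - 3/(7 + sqrt(2 - 5)))*(11 - 3) = (0 - 3/(7 + sqrt(-3)))*8 = (0 - 3/(7 + I*sqrt(3)))*8 = -3/(7 + I*sqrt(3))*8 = -24/(7 + I*sqrt(3))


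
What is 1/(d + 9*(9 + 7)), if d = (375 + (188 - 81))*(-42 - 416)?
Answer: -1/220612 ≈ -4.5328e-6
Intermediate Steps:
d = -220756 (d = (375 + 107)*(-458) = 482*(-458) = -220756)
1/(d + 9*(9 + 7)) = 1/(-220756 + 9*(9 + 7)) = 1/(-220756 + 9*16) = 1/(-220756 + 144) = 1/(-220612) = -1/220612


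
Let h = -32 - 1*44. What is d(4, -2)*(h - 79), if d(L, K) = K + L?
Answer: -310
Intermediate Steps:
h = -76 (h = -32 - 44 = -76)
d(4, -2)*(h - 79) = (-2 + 4)*(-76 - 79) = 2*(-155) = -310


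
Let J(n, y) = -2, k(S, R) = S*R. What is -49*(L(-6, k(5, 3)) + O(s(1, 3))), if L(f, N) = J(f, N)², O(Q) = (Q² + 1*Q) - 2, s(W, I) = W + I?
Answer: -1078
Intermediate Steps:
k(S, R) = R*S
s(W, I) = I + W
O(Q) = -2 + Q + Q² (O(Q) = (Q² + Q) - 2 = (Q + Q²) - 2 = -2 + Q + Q²)
L(f, N) = 4 (L(f, N) = (-2)² = 4)
-49*(L(-6, k(5, 3)) + O(s(1, 3))) = -49*(4 + (-2 + (3 + 1) + (3 + 1)²)) = -49*(4 + (-2 + 4 + 4²)) = -49*(4 + (-2 + 4 + 16)) = -49*(4 + 18) = -49*22 = -1078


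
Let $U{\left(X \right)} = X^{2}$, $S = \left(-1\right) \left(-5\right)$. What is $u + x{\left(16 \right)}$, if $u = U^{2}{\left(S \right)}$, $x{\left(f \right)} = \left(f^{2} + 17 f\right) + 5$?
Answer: $1158$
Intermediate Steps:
$x{\left(f \right)} = 5 + f^{2} + 17 f$
$S = 5$
$u = 625$ ($u = \left(5^{2}\right)^{2} = 25^{2} = 625$)
$u + x{\left(16 \right)} = 625 + \left(5 + 16^{2} + 17 \cdot 16\right) = 625 + \left(5 + 256 + 272\right) = 625 + 533 = 1158$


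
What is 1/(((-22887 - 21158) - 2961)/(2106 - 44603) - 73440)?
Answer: -42497/3120932674 ≈ -1.3617e-5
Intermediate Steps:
1/(((-22887 - 21158) - 2961)/(2106 - 44603) - 73440) = 1/((-44045 - 2961)/(-42497) - 73440) = 1/(-47006*(-1/42497) - 73440) = 1/(47006/42497 - 73440) = 1/(-3120932674/42497) = -42497/3120932674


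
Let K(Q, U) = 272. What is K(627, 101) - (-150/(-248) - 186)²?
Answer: -524311849/15376 ≈ -34099.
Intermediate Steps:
K(627, 101) - (-150/(-248) - 186)² = 272 - (-150/(-248) - 186)² = 272 - (-150*(-1/248) - 186)² = 272 - (75/124 - 186)² = 272 - (-22989/124)² = 272 - 1*528494121/15376 = 272 - 528494121/15376 = -524311849/15376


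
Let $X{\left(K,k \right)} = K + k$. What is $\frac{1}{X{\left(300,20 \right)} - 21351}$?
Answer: $- \frac{1}{21031} \approx -4.7549 \cdot 10^{-5}$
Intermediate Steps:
$\frac{1}{X{\left(300,20 \right)} - 21351} = \frac{1}{\left(300 + 20\right) - 21351} = \frac{1}{320 - 21351} = \frac{1}{-21031} = - \frac{1}{21031}$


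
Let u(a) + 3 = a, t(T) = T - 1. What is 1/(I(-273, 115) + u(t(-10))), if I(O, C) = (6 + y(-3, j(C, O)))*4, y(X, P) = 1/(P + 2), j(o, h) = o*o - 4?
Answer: 13223/132234 ≈ 0.099997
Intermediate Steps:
t(T) = -1 + T
j(o, h) = -4 + o**2 (j(o, h) = o**2 - 4 = -4 + o**2)
u(a) = -3 + a
y(X, P) = 1/(2 + P)
I(O, C) = 24 + 4/(-2 + C**2) (I(O, C) = (6 + 1/(2 + (-4 + C**2)))*4 = (6 + 1/(-2 + C**2))*4 = 24 + 4/(-2 + C**2))
1/(I(-273, 115) + u(t(-10))) = 1/(4*(-11 + 6*115**2)/(-2 + 115**2) + (-3 + (-1 - 10))) = 1/(4*(-11 + 6*13225)/(-2 + 13225) + (-3 - 11)) = 1/(4*(-11 + 79350)/13223 - 14) = 1/(4*(1/13223)*79339 - 14) = 1/(317356/13223 - 14) = 1/(132234/13223) = 13223/132234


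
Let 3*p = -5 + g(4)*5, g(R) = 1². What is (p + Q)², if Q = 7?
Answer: 49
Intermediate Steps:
g(R) = 1
p = 0 (p = (-5 + 1*5)/3 = (-5 + 5)/3 = (⅓)*0 = 0)
(p + Q)² = (0 + 7)² = 7² = 49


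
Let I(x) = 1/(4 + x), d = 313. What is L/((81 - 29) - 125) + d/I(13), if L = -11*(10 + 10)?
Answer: 388653/73 ≈ 5324.0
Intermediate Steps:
L = -220 (L = -11*20 = -220)
L/((81 - 29) - 125) + d/I(13) = -220/((81 - 29) - 125) + 313/(1/(4 + 13)) = -220/(52 - 125) + 313/(1/17) = -220/(-73) + 313/(1/17) = -220*(-1/73) + 313*17 = 220/73 + 5321 = 388653/73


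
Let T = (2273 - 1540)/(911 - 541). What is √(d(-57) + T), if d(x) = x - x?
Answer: √271210/370 ≈ 1.4075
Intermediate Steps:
d(x) = 0
T = 733/370 ≈ 1.9811
√(d(-57) + T) = √(0 + 733/370) = √(733/370) = √271210/370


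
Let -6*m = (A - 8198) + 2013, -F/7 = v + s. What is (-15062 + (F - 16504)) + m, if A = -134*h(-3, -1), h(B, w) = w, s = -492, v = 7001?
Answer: -152241/2 ≈ -76121.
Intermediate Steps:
A = 134 (A = -134*(-1) = 134)
F = -45563 (F = -7*(7001 - 492) = -7*6509 = -45563)
m = 2017/2 (m = -((134 - 8198) + 2013)/6 = -(-8064 + 2013)/6 = -⅙*(-6051) = 2017/2 ≈ 1008.5)
(-15062 + (F - 16504)) + m = (-15062 + (-45563 - 16504)) + 2017/2 = (-15062 - 62067) + 2017/2 = -77129 + 2017/2 = -152241/2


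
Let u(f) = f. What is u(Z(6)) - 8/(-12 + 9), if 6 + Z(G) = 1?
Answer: -7/3 ≈ -2.3333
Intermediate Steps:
Z(G) = -5 (Z(G) = -6 + 1 = -5)
u(Z(6)) - 8/(-12 + 9) = -5 - 8/(-12 + 9) = -5 - 8/(-3) = -5 - 8*(-⅓) = -5 + 8/3 = -7/3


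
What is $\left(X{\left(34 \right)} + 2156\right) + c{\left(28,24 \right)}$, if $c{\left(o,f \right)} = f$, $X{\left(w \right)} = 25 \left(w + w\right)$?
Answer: $3880$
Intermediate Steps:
$X{\left(w \right)} = 50 w$ ($X{\left(w \right)} = 25 \cdot 2 w = 50 w$)
$\left(X{\left(34 \right)} + 2156\right) + c{\left(28,24 \right)} = \left(50 \cdot 34 + 2156\right) + 24 = \left(1700 + 2156\right) + 24 = 3856 + 24 = 3880$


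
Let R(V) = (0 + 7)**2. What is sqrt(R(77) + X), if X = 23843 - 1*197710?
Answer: I*sqrt(173818) ≈ 416.92*I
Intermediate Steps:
R(V) = 49 (R(V) = 7**2 = 49)
X = -173867 (X = 23843 - 197710 = -173867)
sqrt(R(77) + X) = sqrt(49 - 173867) = sqrt(-173818) = I*sqrt(173818)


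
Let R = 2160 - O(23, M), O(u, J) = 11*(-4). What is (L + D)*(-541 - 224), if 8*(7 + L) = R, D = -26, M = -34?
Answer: -371025/2 ≈ -1.8551e+5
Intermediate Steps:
O(u, J) = -44
R = 2204 (R = 2160 - 1*(-44) = 2160 + 44 = 2204)
L = 537/2 (L = -7 + (⅛)*2204 = -7 + 551/2 = 537/2 ≈ 268.50)
(L + D)*(-541 - 224) = (537/2 - 26)*(-541 - 224) = (485/2)*(-765) = -371025/2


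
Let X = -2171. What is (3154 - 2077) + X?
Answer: -1094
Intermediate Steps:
(3154 - 2077) + X = (3154 - 2077) - 2171 = 1077 - 2171 = -1094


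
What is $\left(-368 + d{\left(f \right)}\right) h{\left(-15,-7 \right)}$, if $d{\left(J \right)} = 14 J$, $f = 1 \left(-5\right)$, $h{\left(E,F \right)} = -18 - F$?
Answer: $4818$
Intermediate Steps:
$f = -5$
$\left(-368 + d{\left(f \right)}\right) h{\left(-15,-7 \right)} = \left(-368 + 14 \left(-5\right)\right) \left(-18 - -7\right) = \left(-368 - 70\right) \left(-18 + 7\right) = \left(-438\right) \left(-11\right) = 4818$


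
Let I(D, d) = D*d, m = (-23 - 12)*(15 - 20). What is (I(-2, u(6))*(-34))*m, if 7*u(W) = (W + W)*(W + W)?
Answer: 244800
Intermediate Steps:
u(W) = 4*W²/7 (u(W) = ((W + W)*(W + W))/7 = ((2*W)*(2*W))/7 = (4*W²)/7 = 4*W²/7)
m = 175 (m = -35*(-5) = 175)
(I(-2, u(6))*(-34))*m = (-8*6²/7*(-34))*175 = (-8*36/7*(-34))*175 = (-2*144/7*(-34))*175 = -288/7*(-34)*175 = (9792/7)*175 = 244800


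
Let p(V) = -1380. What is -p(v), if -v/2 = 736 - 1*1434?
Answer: 1380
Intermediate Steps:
v = 1396 (v = -2*(736 - 1*1434) = -2*(736 - 1434) = -2*(-698) = 1396)
-p(v) = -1*(-1380) = 1380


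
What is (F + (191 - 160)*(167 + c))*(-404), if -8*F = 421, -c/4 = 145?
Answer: 10387345/2 ≈ 5.1937e+6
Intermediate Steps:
c = -580 (c = -4*145 = -580)
F = -421/8 (F = -⅛*421 = -421/8 ≈ -52.625)
(F + (191 - 160)*(167 + c))*(-404) = (-421/8 + (191 - 160)*(167 - 580))*(-404) = (-421/8 + 31*(-413))*(-404) = (-421/8 - 12803)*(-404) = -102845/8*(-404) = 10387345/2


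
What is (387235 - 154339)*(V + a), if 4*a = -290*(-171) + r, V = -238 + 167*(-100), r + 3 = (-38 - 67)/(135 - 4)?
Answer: -138556817280/131 ≈ -1.0577e+9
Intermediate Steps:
r = -498/131 (r = -3 + (-38 - 67)/(135 - 4) = -3 - 105/131 = -498/131 ≈ -3.8015)
V = -16938 (V = -238 - 16700 = -16938)
a = 1623948/131 (a = (-290*(-171) - 498/131)/4 = (49590 - 498/131)/4 = (¼)*(6495792/131) = 1623948/131 ≈ 12397.)
(387235 - 154339)*(V + a) = (387235 - 154339)*(-16938 + 1623948/131) = 232896*(-594930/131) = -138556817280/131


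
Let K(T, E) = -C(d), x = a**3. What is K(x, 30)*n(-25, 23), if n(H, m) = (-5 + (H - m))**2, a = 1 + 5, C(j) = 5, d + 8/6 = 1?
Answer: -14045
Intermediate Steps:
d = -1/3 (d = -4/3 + 1 = -1/3 ≈ -0.33333)
a = 6
n(H, m) = (-5 + H - m)**2
x = 216 (x = 6**3 = 216)
K(T, E) = -5 (K(T, E) = -1*5 = -5)
K(x, 30)*n(-25, 23) = -5*(5 + 23 - 1*(-25))**2 = -5*(5 + 23 + 25)**2 = -5*53**2 = -5*2809 = -14045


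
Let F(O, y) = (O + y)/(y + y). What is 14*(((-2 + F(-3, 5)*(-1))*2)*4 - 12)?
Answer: -2072/5 ≈ -414.40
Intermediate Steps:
F(O, y) = (O + y)/(2*y) (F(O, y) = (O + y)/((2*y)) = (O + y)*(1/(2*y)) = (O + y)/(2*y))
14*(((-2 + F(-3, 5)*(-1))*2)*4 - 12) = 14*(((-2 + ((1/2)*(-3 + 5)/5)*(-1))*2)*4 - 12) = 14*(((-2 + ((1/2)*(1/5)*2)*(-1))*2)*4 - 12) = 14*(((-2 + (1/5)*(-1))*2)*4 - 12) = 14*(((-2 - 1/5)*2)*4 - 12) = 14*(-11/5*2*4 - 12) = 14*(-22/5*4 - 12) = 14*(-88/5 - 12) = 14*(-148/5) = -2072/5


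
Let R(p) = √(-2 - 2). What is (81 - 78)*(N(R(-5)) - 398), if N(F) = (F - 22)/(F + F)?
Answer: -2385/2 + 33*I/2 ≈ -1192.5 + 16.5*I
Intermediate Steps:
R(p) = 2*I (R(p) = √(-4) = 2*I)
N(F) = (-22 + F)/(2*F) (N(F) = (-22 + F)/((2*F)) = (-22 + F)*(1/(2*F)) = (-22 + F)/(2*F))
(81 - 78)*(N(R(-5)) - 398) = (81 - 78)*((-22 + 2*I)/(2*((2*I))) - 398) = 3*((-I/2)*(-22 + 2*I)/2 - 398) = 3*(-I*(-22 + 2*I)/4 - 398) = 3*(-398 - I*(-22 + 2*I)/4) = -1194 - 3*I*(-22 + 2*I)/4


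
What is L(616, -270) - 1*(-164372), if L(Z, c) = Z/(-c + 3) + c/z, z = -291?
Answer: 621831322/3783 ≈ 1.6438e+5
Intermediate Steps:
L(Z, c) = -c/291 + Z/(3 - c) (L(Z, c) = Z/(-c + 3) + c/(-291) = Z/(3 - c) + c*(-1/291) = Z/(3 - c) - c/291 = -c/291 + Z/(3 - c))
L(616, -270) - 1*(-164372) = (-1*616 - 1/291*(-270)² + (1/97)*(-270))/(-3 - 270) - 1*(-164372) = (-616 - 1/291*72900 - 270/97)/(-273) + 164372 = -(-616 - 24300/97 - 270/97)/273 + 164372 = -1/273*(-84322/97) + 164372 = 12046/3783 + 164372 = 621831322/3783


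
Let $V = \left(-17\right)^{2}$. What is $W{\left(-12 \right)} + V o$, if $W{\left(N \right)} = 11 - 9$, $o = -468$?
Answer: $-135250$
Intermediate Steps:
$V = 289$
$W{\left(N \right)} = 2$ ($W{\left(N \right)} = 11 - 9 = 2$)
$W{\left(-12 \right)} + V o = 2 + 289 \left(-468\right) = 2 - 135252 = -135250$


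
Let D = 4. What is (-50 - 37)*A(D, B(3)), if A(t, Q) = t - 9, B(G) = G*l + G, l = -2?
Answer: 435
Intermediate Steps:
B(G) = -G (B(G) = G*(-2) + G = -2*G + G = -G)
A(t, Q) = -9 + t
(-50 - 37)*A(D, B(3)) = (-50 - 37)*(-9 + 4) = -87*(-5) = 435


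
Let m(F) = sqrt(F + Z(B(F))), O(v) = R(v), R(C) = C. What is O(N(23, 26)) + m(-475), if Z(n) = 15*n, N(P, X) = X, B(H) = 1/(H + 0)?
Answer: 26 + 2*I*sqrt(1071790)/95 ≈ 26.0 + 21.795*I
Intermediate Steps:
B(H) = 1/H
O(v) = v
m(F) = sqrt(F + 15/F)
O(N(23, 26)) + m(-475) = 26 + sqrt(-475 + 15/(-475)) = 26 + sqrt(-475 + 15*(-1/475)) = 26 + sqrt(-475 - 3/95) = 26 + sqrt(-45128/95) = 26 + 2*I*sqrt(1071790)/95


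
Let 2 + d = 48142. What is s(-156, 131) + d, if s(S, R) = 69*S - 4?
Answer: 37372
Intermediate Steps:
s(S, R) = -4 + 69*S
d = 48140 (d = -2 + 48142 = 48140)
s(-156, 131) + d = (-4 + 69*(-156)) + 48140 = (-4 - 10764) + 48140 = -10768 + 48140 = 37372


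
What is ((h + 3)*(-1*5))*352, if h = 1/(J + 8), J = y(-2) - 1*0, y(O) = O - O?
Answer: -5500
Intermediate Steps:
y(O) = 0
J = 0 (J = 0 - 1*0 = 0 + 0 = 0)
h = ⅛ (h = 1/(0 + 8) = 1/8 = ⅛ ≈ 0.12500)
((h + 3)*(-1*5))*352 = ((⅛ + 3)*(-1*5))*352 = ((25/8)*(-5))*352 = -125/8*352 = -5500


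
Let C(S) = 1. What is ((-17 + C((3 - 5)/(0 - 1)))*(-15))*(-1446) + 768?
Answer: -346272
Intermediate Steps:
((-17 + C((3 - 5)/(0 - 1)))*(-15))*(-1446) + 768 = ((-17 + 1)*(-15))*(-1446) + 768 = -16*(-15)*(-1446) + 768 = 240*(-1446) + 768 = -347040 + 768 = -346272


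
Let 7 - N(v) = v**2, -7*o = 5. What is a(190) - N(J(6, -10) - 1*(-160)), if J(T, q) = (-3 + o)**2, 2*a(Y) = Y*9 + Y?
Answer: 74786399/2401 ≈ 31148.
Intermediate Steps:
a(Y) = 5*Y (a(Y) = (Y*9 + Y)/2 = (9*Y + Y)/2 = (10*Y)/2 = 5*Y)
o = -5/7 (o = -1/7*5 = -5/7 ≈ -0.71429)
J(T, q) = 676/49 (J(T, q) = (-3 - 5/7)**2 = (-26/7)**2 = 676/49)
N(v) = 7 - v**2
a(190) - N(J(6, -10) - 1*(-160)) = 5*190 - (7 - (676/49 - 1*(-160))**2) = 950 - (7 - (676/49 + 160)**2) = 950 - (7 - (8516/49)**2) = 950 - (7 - 1*72522256/2401) = 950 - (7 - 72522256/2401) = 950 - 1*(-72505449/2401) = 950 + 72505449/2401 = 74786399/2401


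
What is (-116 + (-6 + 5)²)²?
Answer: 13225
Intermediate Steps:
(-116 + (-6 + 5)²)² = (-116 + (-1)²)² = (-116 + 1)² = (-115)² = 13225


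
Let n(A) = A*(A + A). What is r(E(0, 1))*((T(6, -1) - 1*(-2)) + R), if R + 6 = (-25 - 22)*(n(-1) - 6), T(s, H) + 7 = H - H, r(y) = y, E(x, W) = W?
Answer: 177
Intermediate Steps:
n(A) = 2*A² (n(A) = A*(2*A) = 2*A²)
T(s, H) = -7 (T(s, H) = -7 + (H - H) = -7 + 0 = -7)
R = 182 (R = -6 + (-25 - 22)*(2*(-1)² - 6) = -6 - 47*(2*1 - 6) = -6 - 47*(2 - 6) = -6 - 47*(-4) = -6 + 188 = 182)
r(E(0, 1))*((T(6, -1) - 1*(-2)) + R) = 1*((-7 - 1*(-2)) + 182) = 1*((-7 + 2) + 182) = 1*(-5 + 182) = 1*177 = 177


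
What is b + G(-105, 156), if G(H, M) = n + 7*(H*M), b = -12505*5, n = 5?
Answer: -177180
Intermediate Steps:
b = -62525
G(H, M) = 5 + 7*H*M (G(H, M) = 5 + 7*(H*M) = 5 + 7*H*M)
b + G(-105, 156) = -62525 + (5 + 7*(-105)*156) = -62525 + (5 - 114660) = -62525 - 114655 = -177180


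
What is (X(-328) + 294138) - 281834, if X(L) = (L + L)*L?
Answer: 227472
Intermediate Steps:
X(L) = 2*L² (X(L) = (2*L)*L = 2*L²)
(X(-328) + 294138) - 281834 = (2*(-328)² + 294138) - 281834 = (2*107584 + 294138) - 281834 = (215168 + 294138) - 281834 = 509306 - 281834 = 227472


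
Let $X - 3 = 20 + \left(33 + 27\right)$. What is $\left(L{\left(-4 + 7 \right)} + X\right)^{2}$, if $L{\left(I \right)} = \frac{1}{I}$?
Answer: $\frac{62500}{9} \approx 6944.4$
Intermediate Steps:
$X = 83$ ($X = 3 + \left(20 + \left(33 + 27\right)\right) = 3 + \left(20 + 60\right) = 3 + 80 = 83$)
$\left(L{\left(-4 + 7 \right)} + X\right)^{2} = \left(\frac{1}{-4 + 7} + 83\right)^{2} = \left(\frac{1}{3} + 83\right)^{2} = \left(\frac{250}{3}\right)^{2} = \frac{62500}{9}$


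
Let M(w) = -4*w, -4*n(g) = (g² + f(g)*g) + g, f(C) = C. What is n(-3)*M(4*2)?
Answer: 120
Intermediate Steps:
n(g) = -g²/2 - g/4 (n(g) = -((g² + g*g) + g)/4 = -((g² + g²) + g)/4 = -(2*g² + g)/4 = -(g + 2*g²)/4 = -g²/2 - g/4)
n(-3)*M(4*2) = (-¼*(-3)*(1 + 2*(-3)))*(-16*2) = (-¼*(-3)*(1 - 6))*(-4*8) = -¼*(-3)*(-5)*(-32) = -15/4*(-32) = 120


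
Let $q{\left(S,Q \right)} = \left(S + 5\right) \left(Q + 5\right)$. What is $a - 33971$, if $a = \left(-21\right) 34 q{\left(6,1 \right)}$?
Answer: $-81095$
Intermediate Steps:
$q{\left(S,Q \right)} = \left(5 + Q\right) \left(5 + S\right)$ ($q{\left(S,Q \right)} = \left(5 + S\right) \left(5 + Q\right) = \left(5 + Q\right) \left(5 + S\right)$)
$a = -47124$ ($a = \left(-21\right) 34 \left(25 + 5 \cdot 1 + 5 \cdot 6 + 1 \cdot 6\right) = - 714 \left(25 + 5 + 30 + 6\right) = \left(-714\right) 66 = -47124$)
$a - 33971 = -47124 - 33971 = -81095$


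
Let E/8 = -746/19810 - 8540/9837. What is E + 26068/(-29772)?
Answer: -218156130107/26859715365 ≈ -8.1221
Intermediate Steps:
E = -706063208/97435485 (E = 8*(-746/19810 - 8540/9837) = 8*(-746*1/19810 - 8540*1/9837) = 8*(-373/9905 - 8540/9837) = 8*(-88257901/97435485) = -706063208/97435485 ≈ -7.2465)
E + 26068/(-29772) = -706063208/97435485 + 26068/(-29772) = -706063208/97435485 + 26068*(-1/29772) = -706063208/97435485 - 6517/7443 = -218156130107/26859715365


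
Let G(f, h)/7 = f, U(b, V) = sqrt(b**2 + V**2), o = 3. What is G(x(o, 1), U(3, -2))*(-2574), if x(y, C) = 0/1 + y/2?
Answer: -27027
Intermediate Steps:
x(y, C) = y/2 (x(y, C) = 0*1 + y*(1/2) = 0 + y/2 = y/2)
U(b, V) = sqrt(V**2 + b**2)
G(f, h) = 7*f
G(x(o, 1), U(3, -2))*(-2574) = (7*((1/2)*3))*(-2574) = (7*(3/2))*(-2574) = (21/2)*(-2574) = -27027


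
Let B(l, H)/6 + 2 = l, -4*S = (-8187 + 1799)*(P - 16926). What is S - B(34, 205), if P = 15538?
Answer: -2216828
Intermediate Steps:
S = -2216636 (S = -(-8187 + 1799)*(15538 - 16926)/4 = -(-1597)*(-1388) = -1/4*8866544 = -2216636)
B(l, H) = -12 + 6*l
S - B(34, 205) = -2216636 - (-12 + 6*34) = -2216636 - (-12 + 204) = -2216636 - 1*192 = -2216636 - 192 = -2216828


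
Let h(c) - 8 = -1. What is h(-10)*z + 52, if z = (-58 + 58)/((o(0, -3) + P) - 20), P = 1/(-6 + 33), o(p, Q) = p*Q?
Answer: 52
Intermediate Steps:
o(p, Q) = Q*p
h(c) = 7 (h(c) = 8 - 1 = 7)
P = 1/27 ≈ 0.037037
z = 0 (z = (-58 + 58)/((-3*0 + 1/27) - 20) = 0/((0 + 1/27) - 20) = 0/(1/27 - 20) = 0/(-539/27) = 0*(-27/539) = 0)
h(-10)*z + 52 = 7*0 + 52 = 0 + 52 = 52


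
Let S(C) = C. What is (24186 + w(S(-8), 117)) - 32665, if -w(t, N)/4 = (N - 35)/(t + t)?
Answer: -16917/2 ≈ -8458.5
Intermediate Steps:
w(t, N) = -2*(-35 + N)/t (w(t, N) = -4*(N - 35)/(t + t) = -4*(-35 + N)/(2*t) = -4*(-35 + N)*1/(2*t) = -2*(-35 + N)/t)
(24186 + w(S(-8), 117)) - 32665 = (24186 + 2*(35 - 1*117)/(-8)) - 32665 = (24186 + 2*(-1/8)*(35 - 117)) - 32665 = (24186 + 2*(-1/8)*(-82)) - 32665 = (24186 + 41/2) - 32665 = 48413/2 - 32665 = -16917/2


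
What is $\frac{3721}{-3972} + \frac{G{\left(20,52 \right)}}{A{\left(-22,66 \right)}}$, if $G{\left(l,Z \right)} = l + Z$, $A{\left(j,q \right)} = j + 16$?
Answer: $- \frac{51385}{3972} \approx -12.937$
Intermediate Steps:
$A{\left(j,q \right)} = 16 + j$
$G{\left(l,Z \right)} = Z + l$
$\frac{3721}{-3972} + \frac{G{\left(20,52 \right)}}{A{\left(-22,66 \right)}} = \frac{3721}{-3972} + \frac{52 + 20}{16 - 22} = 3721 \left(- \frac{1}{3972}\right) + \frac{72}{-6} = - \frac{3721}{3972} + 72 \left(- \frac{1}{6}\right) = - \frac{3721}{3972} - 12 = - \frac{51385}{3972}$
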